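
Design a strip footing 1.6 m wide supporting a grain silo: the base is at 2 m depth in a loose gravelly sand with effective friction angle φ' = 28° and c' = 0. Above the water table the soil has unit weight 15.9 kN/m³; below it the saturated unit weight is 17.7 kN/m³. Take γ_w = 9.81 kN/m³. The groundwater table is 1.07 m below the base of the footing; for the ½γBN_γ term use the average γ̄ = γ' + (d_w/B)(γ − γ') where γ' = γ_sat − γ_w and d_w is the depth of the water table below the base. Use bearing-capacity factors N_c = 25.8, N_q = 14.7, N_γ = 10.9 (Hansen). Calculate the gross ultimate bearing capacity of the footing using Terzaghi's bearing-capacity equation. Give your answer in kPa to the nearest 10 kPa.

q = γ·D_f = 15.9 × 2 = 31.8 kPa.
γ' = 7.89 kN/m³; averaging over the depth B below the base, γ̄ = γ' + (d_w/B)(γ − γ') = 13.247 kN/m³.
q·N_q = 31.8 × 14.7 = 467.46 kPa
0.5·γ·B·N_γ = 0.5 × 13.247 × 1.6 × 10.9 = 115.51 kPa
q_ult = 467.46 + 115.51 = 582.97 kPa.

q_ult ≈ 580 kPa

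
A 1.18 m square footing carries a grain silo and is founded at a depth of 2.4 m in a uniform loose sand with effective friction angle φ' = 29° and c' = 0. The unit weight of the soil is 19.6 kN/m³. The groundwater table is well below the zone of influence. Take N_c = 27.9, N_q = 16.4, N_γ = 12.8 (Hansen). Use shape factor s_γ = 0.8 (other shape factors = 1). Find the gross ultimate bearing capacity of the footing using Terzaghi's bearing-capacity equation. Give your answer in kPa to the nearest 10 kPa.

q_ult ≈ 890 kPa

q = γ·D_f = 19.6 × 2.4 = 47.04 kPa.
q·N_q = 47.04 × 16.4 = 771.46 kPa
0.5·γ·B·N_γ·s_γ = 0.5 × 19.6 × 1.18 × 12.8 × 0.8 = 118.42 kPa
q_ult = 771.46 + 118.42 = 889.87 kPa.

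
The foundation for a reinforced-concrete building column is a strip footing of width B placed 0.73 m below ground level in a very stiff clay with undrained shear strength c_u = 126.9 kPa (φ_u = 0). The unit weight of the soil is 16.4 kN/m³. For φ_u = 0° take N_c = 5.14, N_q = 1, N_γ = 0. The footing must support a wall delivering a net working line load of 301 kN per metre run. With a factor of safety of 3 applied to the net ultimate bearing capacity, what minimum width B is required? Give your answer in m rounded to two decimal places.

B = 1.38 m

Overburden at base level: q = 16.4 × 0.73 = 11.972 kPa.
Cohesion term c·N_c = 126.9 × 5.14 = 652.27 kPa; surcharge term q·N_q = 11.972 × 1 = 11.972 kPa.
q_ult = 652.27 + 11.972 = 664.24 kPa.
For φ = 0 the ½γBN_γ term vanishes, so q_ult is independent of B. q_net = 664.24 − 11.972 = 652.27 kPa; q_all(net) = 652.27/3 = 217.42 kPa.
Required width B = w / q_all(net) = 301 / 217.42 = 1.384 m.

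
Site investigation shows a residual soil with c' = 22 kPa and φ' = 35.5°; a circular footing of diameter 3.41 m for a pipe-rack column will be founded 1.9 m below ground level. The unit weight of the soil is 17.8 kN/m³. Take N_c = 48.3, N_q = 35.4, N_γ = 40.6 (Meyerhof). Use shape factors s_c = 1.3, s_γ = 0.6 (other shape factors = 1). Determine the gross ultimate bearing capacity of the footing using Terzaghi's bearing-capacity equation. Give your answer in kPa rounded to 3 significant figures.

Effective surcharge at the founding depth q = γ·D_f = 17.8 × 1.9 = 33.82 kPa.
q_ult = c·N_c·s_c + q·N_q + 0.5·γ·B·N_γ·s_γ
     = 22 × 48.3 × 1.3 + 33.82 × 35.4 + 0.5 × 17.8 × 3.41 × 40.6 × 0.6
     = 1381.4 + 1197.2 + 739.3 = 3317.9 kPa.

q_ult ≈ 3320 kPa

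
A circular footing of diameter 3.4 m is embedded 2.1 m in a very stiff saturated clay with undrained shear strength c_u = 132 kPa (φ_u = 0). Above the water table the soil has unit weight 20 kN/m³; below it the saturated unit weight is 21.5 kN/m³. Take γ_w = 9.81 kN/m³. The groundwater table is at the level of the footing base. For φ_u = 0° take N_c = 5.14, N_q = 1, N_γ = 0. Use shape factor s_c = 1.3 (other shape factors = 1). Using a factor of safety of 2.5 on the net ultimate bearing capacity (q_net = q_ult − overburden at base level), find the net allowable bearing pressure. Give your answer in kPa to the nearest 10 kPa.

q_all(net) ≈ 350 kPa

q = γ·D_f = 20 × 2.1 = 42 kPa.
c·N_c·s_c = 132 × 5.14 × 1.3 = 882.02 kPa
q·N_q = 42 × 1 = 42 kPa
q_ult = 882.02 + 42 = 924.02 kPa.
q_net = 924.02 − 42 = 882.02 kPa.
q_all(net) = 882.02 / 2.5 = 352.81 kPa.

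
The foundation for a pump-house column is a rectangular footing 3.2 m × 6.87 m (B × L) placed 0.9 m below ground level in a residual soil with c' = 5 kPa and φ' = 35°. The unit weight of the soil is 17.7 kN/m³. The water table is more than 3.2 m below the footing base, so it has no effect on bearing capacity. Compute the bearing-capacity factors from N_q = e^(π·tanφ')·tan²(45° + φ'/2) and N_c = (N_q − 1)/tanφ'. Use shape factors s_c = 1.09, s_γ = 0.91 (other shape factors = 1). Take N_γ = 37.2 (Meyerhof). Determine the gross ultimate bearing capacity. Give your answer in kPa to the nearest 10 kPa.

tan35° = 0.7002, so N_q = e^(π×0.7002)·tan²(62.5°) = 9.023 × 3.69 = 33.3.
N_c = (33.3 − 1)/tan35° = 46.12.
Overburden at base level: q = 17.7 × 0.9 = 15.93 kPa.
Cohesion term c·N_c·s_c = 5 × 46.124 × 1.09 = 251.37 kPa; surcharge term q·N_q = 15.93 × 33.296 = 530.41 kPa; self-weight term 0.5·γ·B·N_γ·s_γ = 0.5 × 17.7 × 3.2 × 37.2 × 0.91 = 958.69 kPa.
q_ult = 251.37 + 530.41 + 958.69 = 1740.5 kPa.

q_ult ≈ 1740 kPa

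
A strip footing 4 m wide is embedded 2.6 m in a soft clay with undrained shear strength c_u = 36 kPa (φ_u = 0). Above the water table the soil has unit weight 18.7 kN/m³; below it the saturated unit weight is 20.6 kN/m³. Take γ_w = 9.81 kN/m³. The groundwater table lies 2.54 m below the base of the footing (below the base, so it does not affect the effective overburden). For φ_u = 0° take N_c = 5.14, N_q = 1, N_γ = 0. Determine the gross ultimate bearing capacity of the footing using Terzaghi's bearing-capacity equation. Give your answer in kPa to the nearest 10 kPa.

q = γ·D_f = 18.7 × 2.6 = 48.62 kPa.
c·N_c = 36 × 5.14 = 185.04 kPa
q·N_q = 48.62 × 1 = 48.62 kPa
q_ult = 185.04 + 48.62 = 233.66 kPa.

q_ult ≈ 230 kPa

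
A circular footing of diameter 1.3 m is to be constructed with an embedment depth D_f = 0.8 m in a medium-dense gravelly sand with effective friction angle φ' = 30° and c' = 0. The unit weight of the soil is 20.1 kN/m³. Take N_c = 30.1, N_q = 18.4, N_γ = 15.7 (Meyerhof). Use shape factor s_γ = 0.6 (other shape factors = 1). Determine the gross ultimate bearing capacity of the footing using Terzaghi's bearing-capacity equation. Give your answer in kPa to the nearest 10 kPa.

q_ult ≈ 420 kPa

q = γ·D_f = 20.1 × 0.8 = 16.08 kPa.
q·N_q = 16.08 × 18.4 = 295.87 kPa
0.5·γ·B·N_γ·s_γ = 0.5 × 20.1 × 1.3 × 15.7 × 0.6 = 123.07 kPa
q_ult = 295.87 + 123.07 = 418.94 kPa.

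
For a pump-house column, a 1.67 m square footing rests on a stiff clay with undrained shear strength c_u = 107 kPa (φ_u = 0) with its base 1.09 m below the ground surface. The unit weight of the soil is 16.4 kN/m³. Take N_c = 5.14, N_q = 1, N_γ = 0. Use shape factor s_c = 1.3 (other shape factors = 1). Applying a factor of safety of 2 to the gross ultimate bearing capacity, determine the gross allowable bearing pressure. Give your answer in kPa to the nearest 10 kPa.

q_all ≈ 370 kPa

q = γ·D_f = 16.4 × 1.09 = 17.876 kPa.
c·N_c·s_c = 107 × 5.14 × 1.3 = 714.97 kPa
q·N_q = 17.876 × 1 = 17.876 kPa
q_ult = 714.97 + 17.876 = 732.85 kPa.
q_all = q_ult / FS = 732.85 / 2 = 366.43 kPa.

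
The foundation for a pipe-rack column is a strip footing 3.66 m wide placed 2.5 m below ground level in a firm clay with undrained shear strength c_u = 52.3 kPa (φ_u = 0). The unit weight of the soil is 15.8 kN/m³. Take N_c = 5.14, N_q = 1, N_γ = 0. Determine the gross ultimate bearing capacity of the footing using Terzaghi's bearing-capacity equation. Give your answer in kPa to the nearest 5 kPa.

q_ult ≈ 310 kPa

Effective surcharge at the founding depth q = γ·D_f = 15.8 × 2.5 = 39.5 kPa.
q_ult = c·N_c + q·N_q
     = 52.3 × 5.14 + 39.5 × 1
     = 268.82 + 39.5 = 308.32 kPa.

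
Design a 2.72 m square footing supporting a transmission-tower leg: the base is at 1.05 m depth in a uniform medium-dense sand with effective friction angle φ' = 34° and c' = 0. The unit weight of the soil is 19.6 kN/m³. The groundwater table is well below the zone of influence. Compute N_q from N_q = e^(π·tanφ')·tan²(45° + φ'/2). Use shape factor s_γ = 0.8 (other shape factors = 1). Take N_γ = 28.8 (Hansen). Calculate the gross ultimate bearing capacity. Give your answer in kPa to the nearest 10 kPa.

tan34° = 0.6745, so N_q = e^(π×0.6745)·tan²(62°) = 8.323 × 3.537 = 29.44.
Effective surcharge at the founding depth q = γ·D_f = 19.6 × 1.05 = 20.58 kPa.
q_ult = q·N_q + 0.5·γ·B·N_γ·s_γ
     = 20.58 × 29.44 + 0.5 × 19.6 × 2.72 × 28.8 × 0.8
     = 605.87 + 614.15 = 1220 kPa.

q_ult ≈ 1220 kPa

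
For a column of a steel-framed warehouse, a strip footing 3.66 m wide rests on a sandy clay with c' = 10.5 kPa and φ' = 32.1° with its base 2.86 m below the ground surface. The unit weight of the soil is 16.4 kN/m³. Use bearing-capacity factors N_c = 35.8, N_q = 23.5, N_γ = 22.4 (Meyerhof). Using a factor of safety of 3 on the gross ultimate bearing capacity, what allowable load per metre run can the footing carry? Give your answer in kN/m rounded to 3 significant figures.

≈ 2620 kN/m

q = γ·D_f = 16.4 × 2.86 = 46.904 kPa.
c·N_c = 10.5 × 35.8 = 375.9 kPa
q·N_q = 46.904 × 23.5 = 1102.2 kPa
0.5·γ·B·N_γ = 0.5 × 16.4 × 3.66 × 22.4 = 672.27 kPa
q_ult = 375.9 + 1102.2 + 672.27 = 2150.4 kPa.
Gross allowable pressure q_all = 2150.4 / 3 = 716.8 kPa.
Allowable wall load = q_all × B = 716.8 × 3.66 = 2623.5 kN per metre run.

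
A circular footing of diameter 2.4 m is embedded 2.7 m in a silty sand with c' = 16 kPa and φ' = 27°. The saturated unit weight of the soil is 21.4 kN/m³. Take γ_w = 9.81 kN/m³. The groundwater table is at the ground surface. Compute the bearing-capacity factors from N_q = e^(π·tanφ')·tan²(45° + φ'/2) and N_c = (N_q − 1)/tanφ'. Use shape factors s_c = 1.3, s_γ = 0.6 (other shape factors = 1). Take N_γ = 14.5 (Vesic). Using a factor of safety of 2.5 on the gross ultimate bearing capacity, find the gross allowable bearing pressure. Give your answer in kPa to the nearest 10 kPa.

q_all ≈ 410 kPa

N_q = e^(π·tan27°)·tan²(58.5°) = 13.2; N_c = (N_q − 1)/tanφ' = 23.94.
γ' = 21.4 − 9.81 = 11.59 kN/m³ (submerged throughout). q = 11.59 × 2.7 = 31.293 kPa; the same γ' applies in the ½γBN_γ term.
c·N_c·s_c = 16 × 23.942 × 1.3 = 498 kPa
q·N_q = 31.293 × 13.199 = 413.04 kPa
0.5·γ·B·N_γ·s_γ = 0.5 × 11.59 × 2.4 × 14.5 × 0.6 = 121 kPa
q_ult = 498 + 413.04 + 121 = 1032 kPa.
q_all = 1032 / 2.5 = 412.82 kPa.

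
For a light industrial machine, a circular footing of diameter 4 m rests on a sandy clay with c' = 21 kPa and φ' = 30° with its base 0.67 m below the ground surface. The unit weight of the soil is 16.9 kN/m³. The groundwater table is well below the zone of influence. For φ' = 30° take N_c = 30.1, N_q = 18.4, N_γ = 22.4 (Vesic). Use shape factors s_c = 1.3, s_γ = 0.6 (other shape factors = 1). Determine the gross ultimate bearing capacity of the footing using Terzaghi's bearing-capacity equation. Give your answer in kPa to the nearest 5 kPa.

q_ult ≈ 1485 kPa

Overburden at base level: q = 16.9 × 0.67 = 11.323 kPa.
Cohesion term c·N_c·s_c = 21 × 30.1 × 1.3 = 821.73 kPa; surcharge term q·N_q = 11.323 × 18.4 = 208.34 kPa; self-weight term 0.5·γ·B·N_γ·s_γ = 0.5 × 16.9 × 4 × 22.4 × 0.6 = 454.27 kPa.
q_ult = 821.73 + 208.34 + 454.27 = 1484.3 kPa.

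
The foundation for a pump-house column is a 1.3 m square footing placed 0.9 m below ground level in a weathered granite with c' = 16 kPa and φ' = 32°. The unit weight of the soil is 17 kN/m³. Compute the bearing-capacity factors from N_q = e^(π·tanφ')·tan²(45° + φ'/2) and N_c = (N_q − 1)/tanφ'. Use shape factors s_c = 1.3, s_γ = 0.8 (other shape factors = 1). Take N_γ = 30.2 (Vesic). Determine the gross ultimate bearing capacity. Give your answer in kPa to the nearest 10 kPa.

tan32° = 0.6249, so N_q = e^(π×0.6249)·tan²(61°) = 7.121 × 3.255 = 23.18.
N_c = (23.18 − 1)/tan32° = 35.49.
q = γ·D_f = 17 × 0.9 = 15.3 kPa.
c·N_c·s_c = 16 × 35.49 × 1.3 = 738.2 kPa
q·N_q = 15.3 × 23.177 = 354.6 kPa
0.5·γ·B·N_γ·s_γ = 0.5 × 17 × 1.3 × 30.2 × 0.8 = 266.97 kPa
q_ult = 738.2 + 354.6 + 266.97 = 1359.8 kPa.

q_ult ≈ 1360 kPa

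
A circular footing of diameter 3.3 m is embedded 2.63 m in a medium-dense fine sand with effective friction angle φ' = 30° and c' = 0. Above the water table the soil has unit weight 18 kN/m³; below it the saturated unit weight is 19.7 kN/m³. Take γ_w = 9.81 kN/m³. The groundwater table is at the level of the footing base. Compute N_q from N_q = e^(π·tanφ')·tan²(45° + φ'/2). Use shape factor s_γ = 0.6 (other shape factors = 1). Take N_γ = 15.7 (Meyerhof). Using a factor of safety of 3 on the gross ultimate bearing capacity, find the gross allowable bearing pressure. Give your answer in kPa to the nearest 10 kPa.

N_q = e^(π·tan30°)·tan²(60°) = 18.4.
Overburden at base level: q = 18 × 2.63 = 47.34 kPa.
Below the base the soil is submerged, so the ½γBN_γ term uses γ' = 19.7 − 9.81 = 9.89 kN/m³.
Surcharge term q·N_q = 47.34 × 18.401 = 871.11 kPa; self-weight term 0.5·γ·B·N_γ·s_γ = 0.5 × 9.89 × 3.3 × 15.7 × 0.6 = 153.72 kPa.
q_ult = 871.11 + 153.72 = 1024.8 kPa.
q_all = 1024.8 / 3 = 341.61 kPa.

q_all ≈ 340 kPa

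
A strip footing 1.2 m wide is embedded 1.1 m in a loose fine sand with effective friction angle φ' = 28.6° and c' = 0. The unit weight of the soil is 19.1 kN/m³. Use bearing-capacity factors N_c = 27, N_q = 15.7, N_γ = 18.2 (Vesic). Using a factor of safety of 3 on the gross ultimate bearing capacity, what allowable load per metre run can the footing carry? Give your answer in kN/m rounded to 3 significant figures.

≈ 215 kN/m

Overburden at base level: q = 19.1 × 1.1 = 21.01 kPa.
Surcharge term q·N_q = 21.01 × 15.7 = 329.86 kPa; self-weight term 0.5·γ·B·N_γ = 0.5 × 19.1 × 1.2 × 18.2 = 208.57 kPa.
q_ult = 329.86 + 208.57 = 538.43 kPa.
Gross allowable pressure q_all = 538.43 / 3 = 179.48 kPa.
Allowable wall load = q_all × B = 179.48 × 1.2 = 215.37 kN per metre run.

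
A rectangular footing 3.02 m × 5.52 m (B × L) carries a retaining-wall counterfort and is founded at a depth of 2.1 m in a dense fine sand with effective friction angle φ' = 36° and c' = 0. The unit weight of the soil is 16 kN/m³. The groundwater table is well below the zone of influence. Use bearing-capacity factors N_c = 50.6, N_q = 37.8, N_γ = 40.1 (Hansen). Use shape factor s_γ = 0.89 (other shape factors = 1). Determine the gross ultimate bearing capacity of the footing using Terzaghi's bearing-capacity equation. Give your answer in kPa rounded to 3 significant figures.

Effective surcharge at the founding depth q = γ·D_f = 16 × 2.1 = 33.6 kPa.
q_ult = q·N_q + 0.5·γ·B·N_γ·s_γ
     = 33.6 × 37.8 + 0.5 × 16 × 3.02 × 40.1 × 0.89
     = 1270.1 + 862.25 = 2132.3 kPa.

q_ult ≈ 2130 kPa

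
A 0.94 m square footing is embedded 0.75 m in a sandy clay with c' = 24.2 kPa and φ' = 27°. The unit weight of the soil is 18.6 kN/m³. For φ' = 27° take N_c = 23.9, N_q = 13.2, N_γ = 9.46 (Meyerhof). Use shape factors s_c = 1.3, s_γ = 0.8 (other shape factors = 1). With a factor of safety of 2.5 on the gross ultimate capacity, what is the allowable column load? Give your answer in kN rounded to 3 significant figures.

Overburden at base level: q = 18.6 × 0.75 = 13.95 kPa.
Cohesion term c·N_c·s_c = 24.2 × 23.9 × 1.3 = 751.89 kPa; surcharge term q·N_q = 13.95 × 13.2 = 184.14 kPa; self-weight term 0.5·γ·B·N_γ·s_γ = 0.5 × 18.6 × 0.94 × 9.46 × 0.8 = 66.159 kPa.
q_ult = 751.89 + 184.14 + 66.159 = 1002.2 kPa.
Gross allowable pressure q_all = 1002.2 / 2.5 = 400.88 kPa.
Footing area = 0.8836 m², so allowable column load = 400.88 × 0.8836 = 354.22 kN.

P_all ≈ 354 kN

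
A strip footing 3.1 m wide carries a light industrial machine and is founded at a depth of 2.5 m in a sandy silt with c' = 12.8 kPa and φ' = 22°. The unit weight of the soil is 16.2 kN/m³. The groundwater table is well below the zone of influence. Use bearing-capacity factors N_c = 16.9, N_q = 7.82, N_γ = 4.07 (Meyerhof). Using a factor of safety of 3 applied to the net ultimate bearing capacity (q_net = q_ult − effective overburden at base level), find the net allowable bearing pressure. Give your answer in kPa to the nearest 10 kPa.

q_all(net) ≈ 200 kPa

Overburden at base level: q = 16.2 × 2.5 = 40.5 kPa.
Cohesion term c·N_c = 12.8 × 16.9 = 216.32 kPa; surcharge term q·N_q = 40.5 × 7.82 = 316.71 kPa; self-weight term 0.5·γ·B·N_γ = 0.5 × 16.2 × 3.1 × 4.07 = 102.2 kPa.
q_ult = 216.32 + 316.71 + 102.2 = 635.23 kPa.
Net ultimate: q_net = 635.23 − 40.5 = 594.73 kPa.
q_all(net) = 594.73 / 3 = 198.24 kPa.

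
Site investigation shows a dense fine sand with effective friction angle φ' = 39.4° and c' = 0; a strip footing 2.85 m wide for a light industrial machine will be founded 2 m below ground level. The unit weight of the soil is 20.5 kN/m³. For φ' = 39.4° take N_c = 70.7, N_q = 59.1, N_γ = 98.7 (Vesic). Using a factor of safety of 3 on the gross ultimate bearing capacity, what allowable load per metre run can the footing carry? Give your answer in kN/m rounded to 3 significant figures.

≈ 5040 kN/m

Overburden at base level: q = 20.5 × 2 = 41 kPa.
Surcharge term q·N_q = 41 × 59.1 = 2423.1 kPa; self-weight term 0.5·γ·B·N_γ = 0.5 × 20.5 × 2.85 × 98.7 = 2883.3 kPa.
q_ult = 2423.1 + 2883.3 = 5306.4 kPa.
Gross allowable pressure q_all = 5306.4 / 3 = 1768.8 kPa.
Allowable wall load = q_all × B = 1768.8 × 2.85 = 5041.1 kN per metre run.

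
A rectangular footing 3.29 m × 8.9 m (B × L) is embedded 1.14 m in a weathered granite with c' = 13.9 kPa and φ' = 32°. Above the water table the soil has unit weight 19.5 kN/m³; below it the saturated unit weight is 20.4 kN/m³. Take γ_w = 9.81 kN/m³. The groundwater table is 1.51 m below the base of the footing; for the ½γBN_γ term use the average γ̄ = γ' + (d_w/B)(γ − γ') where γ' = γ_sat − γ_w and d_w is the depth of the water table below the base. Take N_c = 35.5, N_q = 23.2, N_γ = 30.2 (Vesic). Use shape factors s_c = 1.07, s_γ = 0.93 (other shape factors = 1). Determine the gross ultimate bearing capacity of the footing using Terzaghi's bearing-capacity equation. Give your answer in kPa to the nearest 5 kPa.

q = γ·D_f = 19.5 × 1.14 = 22.23 kPa.
γ' = 10.59 kN/m³; averaging over the depth B below the base, γ̄ = γ' + (d_w/B)(γ − γ') = 14.679 kN/m³.
c·N_c·s_c = 13.9 × 35.5 × 1.07 = 527.99 kPa
q·N_q = 22.23 × 23.2 = 515.74 kPa
0.5·γ·B·N_γ·s_γ = 0.5 × 14.679 × 3.29 × 30.2 × 0.93 = 678.21 kPa
q_ult = 527.99 + 515.74 + 678.21 = 1721.9 kPa.

q_ult ≈ 1720 kPa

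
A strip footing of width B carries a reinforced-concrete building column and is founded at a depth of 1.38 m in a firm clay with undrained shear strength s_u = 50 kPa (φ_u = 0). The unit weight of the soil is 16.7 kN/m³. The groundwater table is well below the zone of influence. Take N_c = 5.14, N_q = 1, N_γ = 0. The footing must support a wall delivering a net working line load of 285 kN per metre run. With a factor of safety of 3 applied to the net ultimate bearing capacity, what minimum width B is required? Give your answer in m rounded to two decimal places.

q = γ·D_f = 16.7 × 1.38 = 23.046 kPa.
c·N_c = 50 × 5.14 = 257 kPa
q·N_q = 23.046 × 1 = 23.046 kPa
q_ult = 257 + 23.046 = 280.05 kPa.
For φ = 0 the ½γBN_γ term vanishes, so q_ult is independent of B. q_net = 280.05 − 23.046 = 257 kPa; q_all(net) = 257/3 = 85.667 kPa.
Required width B = w / q_all(net) = 285 / 85.667 = 3.327 m.

B = 3.33 m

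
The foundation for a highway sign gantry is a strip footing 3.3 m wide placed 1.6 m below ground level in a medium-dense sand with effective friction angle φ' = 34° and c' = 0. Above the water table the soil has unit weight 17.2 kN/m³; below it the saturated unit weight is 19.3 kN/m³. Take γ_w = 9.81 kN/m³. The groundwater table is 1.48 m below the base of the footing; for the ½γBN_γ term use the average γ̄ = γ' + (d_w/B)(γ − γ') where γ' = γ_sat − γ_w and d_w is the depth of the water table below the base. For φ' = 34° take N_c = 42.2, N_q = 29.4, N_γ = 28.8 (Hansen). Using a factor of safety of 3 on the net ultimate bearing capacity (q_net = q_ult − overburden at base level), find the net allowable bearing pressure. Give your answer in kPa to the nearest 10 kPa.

Overburden at base level: q = 17.2 × 1.6 = 27.52 kPa.
The water table is 1.48 m below the base (< B = 3.3 m), so the ½γBN_γ term uses γ̄ = γ' + (d_w/B)(γ − γ') = 9.49 + (1.48/3.3)(17.2 − 9.49) = 12.948 kN/m³.
Surcharge term q·N_q = 27.52 × 29.4 = 809.09 kPa; self-weight term 0.5·γ·B·N_γ = 0.5 × 12.948 × 3.3 × 28.8 = 615.28 kPa.
q_ult = 809.09 + 615.28 = 1424.4 kPa.
q_net = 1424.4 − 27.52 = 1396.8 kPa.
q_all(net) = 1396.8 / 3 = 465.62 kPa.

q_all(net) ≈ 470 kPa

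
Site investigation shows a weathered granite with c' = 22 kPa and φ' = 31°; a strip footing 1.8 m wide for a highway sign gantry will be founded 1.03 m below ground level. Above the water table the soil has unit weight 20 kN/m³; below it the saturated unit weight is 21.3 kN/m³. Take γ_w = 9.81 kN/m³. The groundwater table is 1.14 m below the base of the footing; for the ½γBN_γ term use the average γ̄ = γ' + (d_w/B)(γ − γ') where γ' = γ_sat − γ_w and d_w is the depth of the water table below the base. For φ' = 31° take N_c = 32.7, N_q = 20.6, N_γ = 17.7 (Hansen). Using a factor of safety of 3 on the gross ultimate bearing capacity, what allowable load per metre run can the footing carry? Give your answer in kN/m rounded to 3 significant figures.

Effective surcharge at the founding depth q = γ·D_f = 20 × 1.03 = 20.6 kPa.
With d_w = 1.14 m < B, γ̄ = 11.49 + (1.14/1.8) × (20 − 11.49) = 16.88 kN/m³.
q_ult = c·N_c + q·N_q + 0.5·γ·B·N_γ
     = 22 × 32.7 + 20.6 × 20.6 + 0.5 × 16.88 × 1.8 × 17.7
     = 719.4 + 424.36 + 268.89 = 1412.7 kPa.
Gross allowable pressure q_all = 1412.7 / 3 = 470.88 kPa.
Allowable wall load = q_all × B = 470.88 × 1.8 = 847.59 kN per metre run.

≈ 848 kN/m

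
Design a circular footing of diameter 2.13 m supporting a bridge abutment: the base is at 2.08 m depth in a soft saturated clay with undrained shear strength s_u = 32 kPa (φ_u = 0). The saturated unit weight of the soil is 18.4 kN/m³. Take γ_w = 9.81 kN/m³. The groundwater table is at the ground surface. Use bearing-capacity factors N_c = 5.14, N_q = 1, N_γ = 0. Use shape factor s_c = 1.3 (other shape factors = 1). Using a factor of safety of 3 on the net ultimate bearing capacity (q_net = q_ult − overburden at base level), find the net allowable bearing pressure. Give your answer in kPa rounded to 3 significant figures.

γ' = 18.4 − 9.81 = 8.59 kN/m³ (submerged throughout). q = 8.59 × 2.08 = 17.867 kPa.
c·N_c·s_c = 32 × 5.14 × 1.3 = 213.82 kPa
q·N_q = 17.867 × 1 = 17.867 kPa
q_ult = 213.82 + 17.867 = 231.69 kPa.
q_net = 231.69 − 17.867 = 213.82 kPa.
q_all(net) = 213.82 / 3 = 71.275 kPa.

q_all(net) ≈ 71.3 kPa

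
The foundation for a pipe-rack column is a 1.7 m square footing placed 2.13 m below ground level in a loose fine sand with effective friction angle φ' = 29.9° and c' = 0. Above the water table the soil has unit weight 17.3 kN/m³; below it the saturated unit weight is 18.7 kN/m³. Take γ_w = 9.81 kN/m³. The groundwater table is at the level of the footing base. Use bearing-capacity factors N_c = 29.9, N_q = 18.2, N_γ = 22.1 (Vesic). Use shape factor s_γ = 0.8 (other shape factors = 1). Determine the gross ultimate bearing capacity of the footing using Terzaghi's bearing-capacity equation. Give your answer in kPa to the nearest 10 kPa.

q_ult ≈ 800 kPa

Overburden at base level: q = 17.3 × 2.13 = 36.849 kPa.
Below the base the soil is submerged, so the ½γBN_γ term uses γ' = 18.7 − 9.81 = 8.89 kN/m³.
Surcharge term q·N_q = 36.849 × 18.2 = 670.65 kPa; self-weight term 0.5·γ·B·N_γ·s_γ = 0.5 × 8.89 × 1.7 × 22.1 × 0.8 = 133.6 kPa.
q_ult = 670.65 + 133.6 = 804.25 kPa.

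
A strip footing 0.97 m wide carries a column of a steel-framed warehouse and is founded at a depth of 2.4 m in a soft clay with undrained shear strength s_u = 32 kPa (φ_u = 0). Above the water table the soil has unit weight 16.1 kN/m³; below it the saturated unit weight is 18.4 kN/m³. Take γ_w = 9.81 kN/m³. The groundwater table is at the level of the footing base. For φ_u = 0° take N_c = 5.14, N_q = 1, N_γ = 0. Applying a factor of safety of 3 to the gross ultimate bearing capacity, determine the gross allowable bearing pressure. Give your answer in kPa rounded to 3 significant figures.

q_all ≈ 67.7 kPa

Effective surcharge at the founding depth q = γ·D_f = 16.1 × 2.4 = 38.64 kPa.
q_ult = c·N_c + q·N_q
     = 32 × 5.14 + 38.64 × 1
     = 164.48 + 38.64 = 203.12 kPa.
q_all = q_ult / FS = 203.12 / 3 = 67.707 kPa.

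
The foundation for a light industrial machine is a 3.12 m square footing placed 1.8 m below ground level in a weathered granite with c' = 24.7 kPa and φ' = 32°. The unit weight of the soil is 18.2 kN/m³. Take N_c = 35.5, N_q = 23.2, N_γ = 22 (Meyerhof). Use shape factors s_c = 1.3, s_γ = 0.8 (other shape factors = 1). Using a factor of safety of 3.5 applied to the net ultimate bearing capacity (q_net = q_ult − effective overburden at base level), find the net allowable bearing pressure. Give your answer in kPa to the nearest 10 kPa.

q = γ·D_f = 18.2 × 1.8 = 32.76 kPa.
c·N_c·s_c = 24.7 × 35.5 × 1.3 = 1139.9 kPa
q·N_q = 32.76 × 23.2 = 760.03 kPa
0.5·γ·B·N_γ·s_γ = 0.5 × 18.2 × 3.12 × 22 × 0.8 = 499.7 kPa
q_ult = 1139.9 + 760.03 + 499.7 = 2399.6 kPa.
Net ultimate: q_net = 2399.6 − 32.76 = 2366.9 kPa.
q_all(net) = 2366.9 / 3.5 = 676.25 kPa.

q_all(net) ≈ 680 kPa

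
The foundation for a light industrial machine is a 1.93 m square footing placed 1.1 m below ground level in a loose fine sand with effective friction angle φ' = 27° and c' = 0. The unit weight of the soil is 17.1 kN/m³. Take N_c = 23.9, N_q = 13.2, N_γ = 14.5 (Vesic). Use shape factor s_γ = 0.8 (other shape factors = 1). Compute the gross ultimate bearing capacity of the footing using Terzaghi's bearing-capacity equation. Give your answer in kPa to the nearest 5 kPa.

Effective surcharge at the founding depth q = γ·D_f = 17.1 × 1.1 = 18.81 kPa.
q_ult = q·N_q + 0.5·γ·B·N_γ·s_γ
     = 18.81 × 13.2 + 0.5 × 17.1 × 1.93 × 14.5 × 0.8
     = 248.29 + 191.42 = 439.71 kPa.

q_ult ≈ 440 kPa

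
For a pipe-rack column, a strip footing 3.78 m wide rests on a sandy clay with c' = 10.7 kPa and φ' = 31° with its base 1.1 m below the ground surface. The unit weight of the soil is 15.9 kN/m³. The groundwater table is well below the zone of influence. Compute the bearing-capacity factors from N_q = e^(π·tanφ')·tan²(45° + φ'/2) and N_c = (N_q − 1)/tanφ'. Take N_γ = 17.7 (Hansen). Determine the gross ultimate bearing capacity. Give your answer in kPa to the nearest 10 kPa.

tan31° = 0.6009, so N_q = e^(π×0.6009)·tan²(60.5°) = 6.604 × 3.124 = 20.63.
N_c = (20.63 − 1)/tan31° = 32.67.
Overburden at base level: q = 15.9 × 1.1 = 17.49 kPa.
Cohesion term c·N_c = 10.7 × 32.671 = 349.58 kPa; surcharge term q·N_q = 17.49 × 20.631 = 360.83 kPa; self-weight term 0.5·γ·B·N_γ = 0.5 × 15.9 × 3.78 × 17.7 = 531.9 kPa.
q_ult = 349.58 + 360.83 + 531.9 = 1242.3 kPa.

q_ult ≈ 1240 kPa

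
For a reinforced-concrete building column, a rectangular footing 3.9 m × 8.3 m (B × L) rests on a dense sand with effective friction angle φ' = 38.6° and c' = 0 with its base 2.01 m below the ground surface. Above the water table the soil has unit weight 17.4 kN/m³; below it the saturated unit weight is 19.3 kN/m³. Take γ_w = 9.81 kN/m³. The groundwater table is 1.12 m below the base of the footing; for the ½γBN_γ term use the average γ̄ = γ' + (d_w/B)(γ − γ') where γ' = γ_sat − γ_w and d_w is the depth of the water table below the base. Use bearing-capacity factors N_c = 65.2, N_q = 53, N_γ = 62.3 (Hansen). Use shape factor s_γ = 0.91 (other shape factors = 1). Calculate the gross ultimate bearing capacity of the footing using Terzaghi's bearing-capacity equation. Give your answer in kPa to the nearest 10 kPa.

q_ult ≈ 3150 kPa

Overburden at base level: q = 17.4 × 2.01 = 34.974 kPa.
The water table is 1.12 m below the base (< B = 3.9 m), so the ½γBN_γ term uses γ̄ = γ' + (d_w/B)(γ − γ') = 9.49 + (1.12/3.9)(17.4 − 9.49) = 11.762 kN/m³.
Surcharge term q·N_q = 34.974 × 53 = 1853.6 kPa; self-weight term 0.5·γ·B·N_γ·s_γ = 0.5 × 11.762 × 3.9 × 62.3 × 0.91 = 1300.3 kPa.
q_ult = 1853.6 + 1300.3 = 3153.9 kPa.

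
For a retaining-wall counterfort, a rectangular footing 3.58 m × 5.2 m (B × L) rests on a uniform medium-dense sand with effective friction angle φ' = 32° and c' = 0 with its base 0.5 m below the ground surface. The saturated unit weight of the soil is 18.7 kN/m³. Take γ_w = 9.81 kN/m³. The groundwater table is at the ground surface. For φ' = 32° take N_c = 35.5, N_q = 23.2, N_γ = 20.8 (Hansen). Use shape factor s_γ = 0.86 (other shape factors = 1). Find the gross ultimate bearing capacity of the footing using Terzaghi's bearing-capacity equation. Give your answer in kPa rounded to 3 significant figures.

γ' = 18.7 − 9.81 = 8.89 kN/m³ (submerged throughout). q = 8.89 × 0.5 = 4.445 kPa; the same γ' applies in the ½γBN_γ term.
q·N_q = 4.445 × 23.2 = 103.12 kPa
0.5·γ·B·N_γ·s_γ = 0.5 × 8.89 × 3.58 × 20.8 × 0.86 = 284.65 kPa
q_ult = 103.12 + 284.65 = 387.78 kPa.

q_ult ≈ 388 kPa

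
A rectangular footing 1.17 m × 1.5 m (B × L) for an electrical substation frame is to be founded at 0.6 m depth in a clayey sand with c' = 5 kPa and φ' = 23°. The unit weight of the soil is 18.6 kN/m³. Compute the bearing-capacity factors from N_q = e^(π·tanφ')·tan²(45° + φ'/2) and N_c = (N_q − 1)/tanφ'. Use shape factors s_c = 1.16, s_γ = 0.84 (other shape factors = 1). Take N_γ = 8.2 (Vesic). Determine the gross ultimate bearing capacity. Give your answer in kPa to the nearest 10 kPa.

q_ult ≈ 280 kPa

tan23° = 0.4245, so N_q = e^(π×0.4245)·tan²(56.5°) = 3.794 × 2.283 = 8.66.
N_c = (8.66 − 1)/tan23° = 18.05.
q = γ·D_f = 18.6 × 0.6 = 11.16 kPa.
c·N_c·s_c = 5 × 18.049 × 1.16 = 104.68 kPa
q·N_q = 11.16 × 8.6612 = 96.659 kPa
0.5·γ·B·N_γ·s_γ = 0.5 × 18.6 × 1.17 × 8.2 × 0.84 = 74.948 kPa
q_ult = 104.68 + 96.659 + 74.948 = 276.29 kPa.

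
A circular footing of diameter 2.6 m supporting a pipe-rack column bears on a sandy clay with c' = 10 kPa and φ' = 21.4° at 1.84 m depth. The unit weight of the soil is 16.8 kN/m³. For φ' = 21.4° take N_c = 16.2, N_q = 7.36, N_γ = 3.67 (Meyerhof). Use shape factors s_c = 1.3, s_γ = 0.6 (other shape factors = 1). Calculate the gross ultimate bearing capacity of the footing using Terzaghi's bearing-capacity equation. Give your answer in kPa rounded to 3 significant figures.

Overburden at base level: q = 16.8 × 1.84 = 30.912 kPa.
Cohesion term c·N_c·s_c = 10 × 16.2 × 1.3 = 210.6 kPa; surcharge term q·N_q = 30.912 × 7.36 = 227.51 kPa; self-weight term 0.5·γ·B·N_γ·s_γ = 0.5 × 16.8 × 2.6 × 3.67 × 0.6 = 48.092 kPa.
q_ult = 210.6 + 227.51 + 48.092 = 486.2 kPa.

q_ult ≈ 486 kPa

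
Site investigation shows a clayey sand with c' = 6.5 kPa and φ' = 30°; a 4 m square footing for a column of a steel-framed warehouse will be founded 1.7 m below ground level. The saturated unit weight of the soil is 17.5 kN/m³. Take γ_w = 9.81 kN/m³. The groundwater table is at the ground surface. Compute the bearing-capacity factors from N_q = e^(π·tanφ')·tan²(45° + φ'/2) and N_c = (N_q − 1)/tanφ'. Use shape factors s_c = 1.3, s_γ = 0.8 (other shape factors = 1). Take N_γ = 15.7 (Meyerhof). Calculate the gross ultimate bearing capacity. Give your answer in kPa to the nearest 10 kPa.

q_ult ≈ 690 kPa

tan30° = 0.5774, so N_q = e^(π×0.5774)·tan²(60°) = 6.134 × 3.0 = 18.4.
N_c = (18.4 − 1)/tan30° = 30.14.
With the water table at the surface the whole profile is submerged: γ' = 17.5 − 9.81 = 7.69 kN/m³, so q = γ'·D_f = 13.073 kPa; the same γ' applies in the ½γBN_γ term.
q_ult = c·N_c·s_c + q·N_q + 0.5·γ·B·N_γ·s_γ
     = 6.5 × 30.14 × 1.3 + 13.073 × 18.401 + 0.5 × 7.69 × 4 × 15.7 × 0.8
     = 254.68 + 240.56 + 193.17 = 688.41 kPa.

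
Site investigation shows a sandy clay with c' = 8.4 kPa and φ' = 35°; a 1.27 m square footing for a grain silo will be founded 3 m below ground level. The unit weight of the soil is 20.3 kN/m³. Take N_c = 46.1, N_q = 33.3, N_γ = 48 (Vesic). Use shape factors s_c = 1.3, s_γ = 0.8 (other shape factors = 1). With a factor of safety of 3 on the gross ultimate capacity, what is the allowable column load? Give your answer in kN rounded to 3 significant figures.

Overburden at base level: q = 20.3 × 3 = 60.9 kPa.
Cohesion term c·N_c·s_c = 8.4 × 46.1 × 1.3 = 503.41 kPa; surcharge term q·N_q = 60.9 × 33.3 = 2028 kPa; self-weight term 0.5·γ·B·N_γ·s_γ = 0.5 × 20.3 × 1.27 × 48 × 0.8 = 495 kPa.
q_ult = 503.41 + 2028 + 495 = 3026.4 kPa.
Gross allowable pressure q_all = 3026.4 / 3 = 1008.8 kPa.
Footing area = 1.6129 m², so allowable column load = 1008.8 × 1.6129 = 1627.1 kN.

P_all ≈ 1630 kN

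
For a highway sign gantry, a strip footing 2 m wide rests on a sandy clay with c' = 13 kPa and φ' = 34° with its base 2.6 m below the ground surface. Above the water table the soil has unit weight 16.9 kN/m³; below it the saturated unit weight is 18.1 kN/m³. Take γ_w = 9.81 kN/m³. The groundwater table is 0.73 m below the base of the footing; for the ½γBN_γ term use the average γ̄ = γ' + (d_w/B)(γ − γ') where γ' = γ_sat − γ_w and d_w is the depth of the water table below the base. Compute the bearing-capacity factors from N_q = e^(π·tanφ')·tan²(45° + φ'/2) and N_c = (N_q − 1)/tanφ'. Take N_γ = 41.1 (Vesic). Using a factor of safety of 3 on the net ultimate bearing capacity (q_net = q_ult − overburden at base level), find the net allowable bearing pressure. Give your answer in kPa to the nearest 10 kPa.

N_q = e^(π·tan34°)·tan²(62°) = 29.44; N_c = (N_q − 1)/tanφ' = 42.16.
Overburden at base level: q = 16.9 × 2.6 = 43.94 kPa.
The water table is 0.73 m below the base (< B = 2 m), so the ½γBN_γ term uses γ̄ = γ' + (d_w/B)(γ − γ') = 8.29 + (0.73/2)(16.9 − 8.29) = 11.433 kN/m³.
Cohesion term c·N_c = 13 × 42.164 = 548.13 kPa; surcharge term q·N_q = 43.94 × 29.44 = 1293.6 kPa; self-weight term 0.5·γ·B·N_γ = 0.5 × 11.433 × 2 × 41.1 = 469.88 kPa.
q_ult = 548.13 + 1293.6 + 469.88 = 2311.6 kPa.
q_net = 2311.6 − 43.94 = 2267.7 kPa.
q_all(net) = 2267.7 / 3 = 755.88 kPa.

q_all(net) ≈ 760 kPa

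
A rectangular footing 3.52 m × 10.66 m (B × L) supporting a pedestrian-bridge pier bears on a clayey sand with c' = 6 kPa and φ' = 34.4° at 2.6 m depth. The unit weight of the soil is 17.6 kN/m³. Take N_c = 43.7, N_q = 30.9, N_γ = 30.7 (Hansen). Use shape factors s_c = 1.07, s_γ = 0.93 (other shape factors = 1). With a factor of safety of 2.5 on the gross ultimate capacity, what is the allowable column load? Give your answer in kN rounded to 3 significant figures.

P_all ≈ 38700 kN

Overburden at base level: q = 17.6 × 2.6 = 45.76 kPa.
Cohesion term c·N_c·s_c = 6 × 43.7 × 1.07 = 280.55 kPa; surcharge term q·N_q = 45.76 × 30.9 = 1414 kPa; self-weight term 0.5·γ·B·N_γ·s_γ = 0.5 × 17.6 × 3.52 × 30.7 × 0.93 = 884.4 kPa.
q_ult = 280.55 + 1414 + 884.4 = 2578.9 kPa.
Gross allowable pressure q_all = 2578.9 / 2.5 = 1031.6 kPa.
Footing area = 37.5232 m², so allowable column load = 1031.6 × 37.5232 = 38708 kN.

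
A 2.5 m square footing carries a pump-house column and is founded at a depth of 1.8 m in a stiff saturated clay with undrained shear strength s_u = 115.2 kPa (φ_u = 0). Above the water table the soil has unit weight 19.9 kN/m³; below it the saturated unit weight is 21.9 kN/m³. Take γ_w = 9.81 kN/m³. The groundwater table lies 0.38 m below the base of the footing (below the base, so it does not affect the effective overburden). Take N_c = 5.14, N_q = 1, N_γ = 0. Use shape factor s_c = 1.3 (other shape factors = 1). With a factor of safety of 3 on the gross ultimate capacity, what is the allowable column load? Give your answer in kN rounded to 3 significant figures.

q = γ·D_f = 19.9 × 1.8 = 35.82 kPa.
c·N_c·s_c = 115.2 × 5.14 × 1.3 = 769.77 kPa
q·N_q = 35.82 × 1 = 35.82 kPa
q_ult = 769.77 + 35.82 = 805.59 kPa.
Gross allowable pressure q_all = 805.59 / 3 = 268.53 kPa.
Footing area = 6.25 m², so allowable column load = 268.53 × 6.25 = 1678.3 kN.

P_all ≈ 1680 kN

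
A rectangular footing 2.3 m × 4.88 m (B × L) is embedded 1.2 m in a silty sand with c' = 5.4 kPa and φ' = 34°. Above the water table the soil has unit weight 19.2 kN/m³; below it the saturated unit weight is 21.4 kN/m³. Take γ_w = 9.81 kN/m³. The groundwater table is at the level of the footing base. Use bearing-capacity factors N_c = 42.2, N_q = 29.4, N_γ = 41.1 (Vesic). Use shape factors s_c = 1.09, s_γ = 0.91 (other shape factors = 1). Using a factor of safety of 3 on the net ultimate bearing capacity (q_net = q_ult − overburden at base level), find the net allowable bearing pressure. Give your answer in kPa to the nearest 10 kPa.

q = γ·D_f = 19.2 × 1.2 = 23.04 kPa.
For the ½γBN_γ term take γ' = 21.4 − 9.81 = 11.59 kN/m³ (soil below base is submerged).
c·N_c·s_c = 5.4 × 42.2 × 1.09 = 248.39 kPa
q·N_q = 23.04 × 29.4 = 677.38 kPa
0.5·γ·B·N_γ·s_γ = 0.5 × 11.59 × 2.3 × 41.1 × 0.91 = 498.5 kPa
q_ult = 248.39 + 677.38 + 498.5 = 1424.3 kPa.
q_net = 1424.3 − 23.04 = 1401.2 kPa.
q_all(net) = 1401.2 / 3 = 467.07 kPa.

q_all(net) ≈ 470 kPa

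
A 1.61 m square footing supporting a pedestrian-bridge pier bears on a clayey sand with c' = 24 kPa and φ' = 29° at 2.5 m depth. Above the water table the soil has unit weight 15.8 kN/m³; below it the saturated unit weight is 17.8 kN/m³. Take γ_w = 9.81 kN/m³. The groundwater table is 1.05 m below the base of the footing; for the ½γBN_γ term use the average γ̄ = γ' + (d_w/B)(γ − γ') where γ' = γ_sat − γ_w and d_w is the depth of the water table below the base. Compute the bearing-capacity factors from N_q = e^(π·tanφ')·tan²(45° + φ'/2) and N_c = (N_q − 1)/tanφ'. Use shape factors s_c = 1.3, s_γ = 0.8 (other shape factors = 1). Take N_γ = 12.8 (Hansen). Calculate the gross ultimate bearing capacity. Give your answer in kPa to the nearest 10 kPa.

tan29° = 0.5543, so N_q = e^(π×0.5543)·tan²(59.5°) = 5.705 × 2.882 = 16.44.
N_c = (16.44 − 1)/tan29° = 27.86.
Overburden at base level: q = 15.8 × 2.5 = 39.5 kPa.
The water table is 1.05 m below the base (< B = 1.61 m), so the ½γBN_γ term uses γ̄ = γ' + (d_w/B)(γ − γ') = 7.99 + (1.05/1.61)(15.8 − 7.99) = 13.083 kN/m³.
Cohesion term c·N_c·s_c = 24 × 27.86 × 1.3 = 869.25 kPa; surcharge term q·N_q = 39.5 × 16.443 = 649.51 kPa; self-weight term 0.5·γ·B·N_γ·s_γ = 0.5 × 13.083 × 1.61 × 12.8 × 0.8 = 107.85 kPa.
q_ult = 869.25 + 649.51 + 107.85 = 1626.6 kPa.

q_ult ≈ 1630 kPa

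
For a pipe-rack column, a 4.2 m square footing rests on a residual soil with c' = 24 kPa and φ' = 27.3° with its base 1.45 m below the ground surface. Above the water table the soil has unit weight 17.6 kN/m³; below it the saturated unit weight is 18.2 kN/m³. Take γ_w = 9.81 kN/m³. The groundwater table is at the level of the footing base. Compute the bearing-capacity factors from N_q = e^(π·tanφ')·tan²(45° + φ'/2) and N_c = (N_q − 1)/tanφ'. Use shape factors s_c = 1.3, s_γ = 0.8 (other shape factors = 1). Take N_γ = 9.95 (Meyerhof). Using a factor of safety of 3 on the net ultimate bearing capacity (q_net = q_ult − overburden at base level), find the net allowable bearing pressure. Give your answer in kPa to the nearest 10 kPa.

N_q = e^(π·tan27.3°)·tan²(58.65°) = 13.64; N_c = (N_q − 1)/tanφ' = 24.48.
Effective surcharge at the founding depth q = γ·D_f = 17.6 × 1.45 = 25.52 kPa.
The water table coincides with the base, so in the self-weight term γ → γ' = 8.39 kN/m³.
q_ult = c·N_c·s_c + q·N_q + 0.5·γ·B·N_γ·s_γ
     = 24 × 24.481 × 1.3 + 25.52 × 13.636 + 0.5 × 8.39 × 4.2 × 9.95 × 0.8
     = 763.82 + 347.98 + 140.25 = 1252.1 kPa.
q_net = 1252.1 − 25.52 = 1226.5 kPa.
q_all(net) = 1226.5 / 3 = 408.84 kPa.

q_all(net) ≈ 410 kPa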